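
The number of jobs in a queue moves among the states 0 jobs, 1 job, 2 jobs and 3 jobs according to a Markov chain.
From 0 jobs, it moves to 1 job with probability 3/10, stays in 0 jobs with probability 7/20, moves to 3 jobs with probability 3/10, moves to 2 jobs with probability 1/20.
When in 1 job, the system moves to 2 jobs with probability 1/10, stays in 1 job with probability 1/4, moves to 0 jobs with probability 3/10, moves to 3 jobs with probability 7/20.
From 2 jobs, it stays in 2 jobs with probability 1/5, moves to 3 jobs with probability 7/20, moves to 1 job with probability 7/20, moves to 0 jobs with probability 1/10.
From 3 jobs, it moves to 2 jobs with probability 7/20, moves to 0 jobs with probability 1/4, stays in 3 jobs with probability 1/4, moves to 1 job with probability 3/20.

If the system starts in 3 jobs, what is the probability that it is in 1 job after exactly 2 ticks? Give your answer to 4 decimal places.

Propagate the distribution vector 2 ticks from 3 jobs.
After 0 ticks: (0.0000, 0.0000, 0.0000, 1.0000)
After 1 tick: (0.2500, 0.1500, 0.3500, 0.2500)
After 2 ticks: (0.2300, 0.2725, 0.1850, 0.3125)
P(in 1 job after 2 ticks) = 0.2725

0.2725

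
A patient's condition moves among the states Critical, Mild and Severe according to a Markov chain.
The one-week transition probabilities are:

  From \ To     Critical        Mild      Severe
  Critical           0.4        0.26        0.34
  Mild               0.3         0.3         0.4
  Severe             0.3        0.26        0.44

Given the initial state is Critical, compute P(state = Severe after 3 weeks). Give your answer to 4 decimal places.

Propagate the distribution vector 3 weeks from Critical.
After 0 weeks: (1.0000, 0.0000, 0.0000)
After 1 week: (0.4000, 0.2600, 0.3400)
After 2 weeks: (0.3400, 0.2704, 0.3896)
After 3 weeks: (0.3340, 0.2708, 0.3952)
P(in Severe after 3 weeks) = 0.3952

0.3952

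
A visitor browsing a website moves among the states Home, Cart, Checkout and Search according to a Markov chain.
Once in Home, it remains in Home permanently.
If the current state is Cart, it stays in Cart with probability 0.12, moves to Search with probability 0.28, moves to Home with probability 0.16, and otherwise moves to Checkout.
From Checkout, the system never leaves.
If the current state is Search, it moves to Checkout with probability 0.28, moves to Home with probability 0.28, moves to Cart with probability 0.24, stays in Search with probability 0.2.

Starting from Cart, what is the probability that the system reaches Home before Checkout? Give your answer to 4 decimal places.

Let h(s) be the probability of absorption at Home starting from transient state s. Then h(Home) = 1 and h(Checkout) = 0. By first-step analysis:
h(Cart) = 0.16·1 + 0.12·h(Cart) + 0.44·0 + 0.28·h(Search)
h(Search) = 0.28·1 + 0.24·h(Cart) + 0.28·0 + 0.2·h(Search)
Solving: h(Cart) = 0.3241, h(Search) = 0.4472.
Starting from Cart, the probability is 0.3241.

0.3241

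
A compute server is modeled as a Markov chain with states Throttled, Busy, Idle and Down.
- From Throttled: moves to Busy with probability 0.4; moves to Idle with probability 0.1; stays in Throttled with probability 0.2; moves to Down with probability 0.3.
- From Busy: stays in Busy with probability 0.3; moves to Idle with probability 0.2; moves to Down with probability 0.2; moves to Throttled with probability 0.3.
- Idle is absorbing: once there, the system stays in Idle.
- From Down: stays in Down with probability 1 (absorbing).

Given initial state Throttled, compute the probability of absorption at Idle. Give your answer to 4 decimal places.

0.3409

Let h(s) be the probability of absorption at Idle starting from transient state s. Then h(Idle) = 1 and h(Down) = 0. By first-step analysis:
h(Throttled) = 0.2·h(Throttled) + 0.4·h(Busy) + 0.1·1 + 0.3·0
h(Busy) = 0.3·h(Throttled) + 0.3·h(Busy) + 0.2·1 + 0.2·0
Solving: h(Throttled) = 0.3409, h(Busy) = 0.4318.
Starting from Throttled, the probability is 0.3409.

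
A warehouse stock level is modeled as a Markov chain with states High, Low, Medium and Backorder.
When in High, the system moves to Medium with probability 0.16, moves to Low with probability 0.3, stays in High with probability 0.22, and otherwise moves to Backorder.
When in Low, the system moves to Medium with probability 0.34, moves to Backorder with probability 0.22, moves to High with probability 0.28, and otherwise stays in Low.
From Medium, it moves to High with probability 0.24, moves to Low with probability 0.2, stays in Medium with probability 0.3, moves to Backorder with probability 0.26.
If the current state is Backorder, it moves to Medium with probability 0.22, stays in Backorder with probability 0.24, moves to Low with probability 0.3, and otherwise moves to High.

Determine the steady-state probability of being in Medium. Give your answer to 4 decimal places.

0.2546

Let the stationary distribution be π with π = πP and π_1 + π_2 + π_3 + π_4 = 1.
π_1 = 0.22·π_1 + 0.28·π_2 + 0.24·π_3 + 0.24·π_4
π_2 = 0.3·π_1 + 0.16·π_2 + 0.2·π_3 + 0.3·π_4
π_3 = 0.16·π_1 + 0.34·π_2 + 0.3·π_3 + 0.22·π_4
Solving with the normalization constraint gives π = (0.2447, 0.2408, 0.2546, 0.2599).
So the stationary probability of Medium is 0.2546.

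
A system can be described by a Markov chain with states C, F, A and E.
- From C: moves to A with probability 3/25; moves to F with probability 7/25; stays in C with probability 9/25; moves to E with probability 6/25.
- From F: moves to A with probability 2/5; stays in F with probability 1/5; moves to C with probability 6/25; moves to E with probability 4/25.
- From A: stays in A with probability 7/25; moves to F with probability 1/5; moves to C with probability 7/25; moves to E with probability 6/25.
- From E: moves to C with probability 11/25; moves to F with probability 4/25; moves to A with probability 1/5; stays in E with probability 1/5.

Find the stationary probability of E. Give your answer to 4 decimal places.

0.2140

Let the stationary distribution be π with π = πP and π_1 + π_2 + π_3 + π_4 = 1.
π_1 = 0.36·π_1 + 0.24·π_2 + 0.28·π_3 + 0.44·π_4
π_2 = 0.28·π_1 + 0.2·π_2 + 0.2·π_3 + 0.16·π_4
π_3 = 0.12·π_1 + 0.4·π_2 + 0.28·π_3 + 0.2·π_4
Solving with the normalization constraint gives π = (0.3321, 0.2180, 0.2359, 0.2140).
So the stationary probability of E is 0.2140.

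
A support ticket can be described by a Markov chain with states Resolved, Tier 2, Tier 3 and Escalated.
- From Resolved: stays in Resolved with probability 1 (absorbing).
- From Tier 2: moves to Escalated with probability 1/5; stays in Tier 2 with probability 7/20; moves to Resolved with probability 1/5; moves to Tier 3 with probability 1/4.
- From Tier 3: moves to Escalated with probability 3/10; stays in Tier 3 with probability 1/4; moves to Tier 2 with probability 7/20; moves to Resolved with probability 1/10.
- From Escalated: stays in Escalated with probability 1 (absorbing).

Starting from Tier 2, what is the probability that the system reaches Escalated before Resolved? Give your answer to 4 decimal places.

Let h(s) be the probability of absorption at Escalated starting from transient state s. Then h(Escalated) = 1 and h(Resolved) = 0. By first-step analysis:
h(Tier 2) = 0.2·0 + 0.35·h(Tier 2) + 0.25·h(Tier 3) + 0.2·1
h(Tier 3) = 0.1·0 + 0.35·h(Tier 2) + 0.25·h(Tier 3) + 0.3·1
Solving: h(Tier 2) = 0.5625, h(Tier 3) = 0.6625.
Starting from Tier 2, the probability is 0.5625.

0.5625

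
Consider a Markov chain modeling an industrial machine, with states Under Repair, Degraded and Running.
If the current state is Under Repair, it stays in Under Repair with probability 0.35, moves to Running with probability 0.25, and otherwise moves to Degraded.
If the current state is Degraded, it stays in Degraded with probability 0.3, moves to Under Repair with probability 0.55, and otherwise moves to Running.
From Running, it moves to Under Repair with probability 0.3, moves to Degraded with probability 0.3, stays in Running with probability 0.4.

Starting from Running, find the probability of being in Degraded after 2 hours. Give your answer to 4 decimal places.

Sum over the intermediate state after 1 hour:
P = P(Running→Under Repair)·P(Under Repair→Degraded) + P(Running→Degraded)·P(Degraded→Degraded) + P(Running→Running)·P(Running→Degraded)
  = 0.3×0.4 + 0.3×0.3 + 0.4×0.3
  = 0.1200 + 0.0900 + 0.1200 = 0.3300

0.3300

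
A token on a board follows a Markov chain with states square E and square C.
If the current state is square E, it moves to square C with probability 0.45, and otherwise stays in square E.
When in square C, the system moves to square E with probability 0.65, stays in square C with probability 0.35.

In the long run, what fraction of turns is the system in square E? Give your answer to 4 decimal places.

Let the stationary distribution be π with π = πP and π_1 + π_2 = 1.
π_1 = 0.55·π_1 + 0.65·π_2
Solving with the normalization constraint gives π = (0.5909, 0.4091).
So the stationary probability of square E is 0.5909.

0.5909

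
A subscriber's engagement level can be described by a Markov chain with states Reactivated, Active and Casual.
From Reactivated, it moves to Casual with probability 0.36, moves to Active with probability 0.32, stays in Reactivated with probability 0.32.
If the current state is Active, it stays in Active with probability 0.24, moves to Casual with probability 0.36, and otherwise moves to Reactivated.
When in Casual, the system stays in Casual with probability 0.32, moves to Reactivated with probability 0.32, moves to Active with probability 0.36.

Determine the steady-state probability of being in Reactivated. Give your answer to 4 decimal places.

Let the stationary distribution be π with π = πP and π_1 + π_2 + π_3 = 1.
π_1 = 0.32·π_1 + 0.4·π_2 + 0.32·π_3
π_2 = 0.32·π_1 + 0.24·π_2 + 0.36·π_3
Solving with the normalization constraint gives π = (0.3447, 0.3091, 0.3462).
So the stationary probability of Reactivated is 0.3447.

0.3447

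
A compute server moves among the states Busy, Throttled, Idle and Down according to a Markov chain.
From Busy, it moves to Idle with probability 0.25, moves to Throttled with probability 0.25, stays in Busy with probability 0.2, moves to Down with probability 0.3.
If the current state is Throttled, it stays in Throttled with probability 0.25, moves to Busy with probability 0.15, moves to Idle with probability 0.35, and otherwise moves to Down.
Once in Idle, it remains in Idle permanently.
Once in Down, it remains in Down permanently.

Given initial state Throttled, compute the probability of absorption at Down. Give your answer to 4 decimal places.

Let h(s) be the probability of absorption at Down starting from transient state s. Then h(Down) = 1 and h(Idle) = 0. By first-step analysis:
h(Busy) = 0.2·h(Busy) + 0.25·h(Throttled) + 0.25·0 + 0.3·1
h(Throttled) = 0.15·h(Busy) + 0.25·h(Throttled) + 0.35·0 + 0.25·1
Solving: h(Busy) = 0.5111, h(Throttled) = 0.4356.
Starting from Throttled, the probability is 0.4356.

0.4356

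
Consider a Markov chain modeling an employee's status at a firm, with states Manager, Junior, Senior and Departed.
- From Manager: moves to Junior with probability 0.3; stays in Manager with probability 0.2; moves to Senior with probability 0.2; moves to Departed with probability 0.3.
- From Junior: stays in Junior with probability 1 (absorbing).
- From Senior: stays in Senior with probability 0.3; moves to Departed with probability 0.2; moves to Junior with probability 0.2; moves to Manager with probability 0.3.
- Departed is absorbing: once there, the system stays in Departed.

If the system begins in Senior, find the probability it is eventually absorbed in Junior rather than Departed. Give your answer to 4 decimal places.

Let h(s) be the probability of absorption at Junior starting from transient state s. Then h(Junior) = 1 and h(Departed) = 0. By first-step analysis:
h(Manager) = 0.2·h(Manager) + 0.3·1 + 0.2·h(Senior) + 0.3·0
h(Senior) = 0.3·h(Manager) + 0.2·1 + 0.3·h(Senior) + 0.2·0
Solving: h(Manager) = 0.5000, h(Senior) = 0.5000.
Starting from Senior, the probability is 0.5000.

0.5000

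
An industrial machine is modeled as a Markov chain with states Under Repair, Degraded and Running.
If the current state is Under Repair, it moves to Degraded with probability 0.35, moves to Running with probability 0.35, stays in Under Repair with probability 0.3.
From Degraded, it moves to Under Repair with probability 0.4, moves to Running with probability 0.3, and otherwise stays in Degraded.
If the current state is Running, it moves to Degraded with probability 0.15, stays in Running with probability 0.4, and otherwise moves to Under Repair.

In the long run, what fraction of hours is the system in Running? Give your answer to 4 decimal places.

0.3544

Let the stationary distribution be π with π = πP and π_1 + π_2 + π_3 = 1.
π_1 = 0.3·π_1 + 0.4·π_2 + 0.45·π_3
π_2 = 0.35·π_1 + 0.3·π_2 + 0.15·π_3
Solving with the normalization constraint gives π = (0.3797, 0.2658, 0.3544).
So the stationary probability of Running is 0.3544.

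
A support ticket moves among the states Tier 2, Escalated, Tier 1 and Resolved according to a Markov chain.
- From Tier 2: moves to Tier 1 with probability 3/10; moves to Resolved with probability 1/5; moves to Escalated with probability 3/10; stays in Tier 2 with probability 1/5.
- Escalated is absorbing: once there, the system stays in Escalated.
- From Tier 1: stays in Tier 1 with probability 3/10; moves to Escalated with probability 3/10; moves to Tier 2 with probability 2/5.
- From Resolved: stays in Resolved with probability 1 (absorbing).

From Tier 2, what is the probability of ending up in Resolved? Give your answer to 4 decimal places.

0.3182

Let h(s) be the probability of absorption at Resolved starting from transient state s. Then h(Resolved) = 1 and h(Escalated) = 0. By first-step analysis:
h(Tier 2) = 0.2·h(Tier 2) + 0.3·0 + 0.3·h(Tier 1) + 0.2·1
h(Tier 1) = 0.4·h(Tier 2) + 0.3·0 + 0.3·h(Tier 1)
Solving: h(Tier 2) = 0.3182, h(Tier 1) = 0.1818.
Starting from Tier 2, the probability is 0.3182.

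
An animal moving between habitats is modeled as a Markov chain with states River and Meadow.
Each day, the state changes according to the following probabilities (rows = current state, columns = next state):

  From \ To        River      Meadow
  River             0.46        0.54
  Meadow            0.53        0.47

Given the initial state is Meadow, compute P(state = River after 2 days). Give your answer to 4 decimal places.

Sum over the intermediate state after 1 day:
P = P(Meadow→River)·P(River→River) + P(Meadow→Meadow)·P(Meadow→River)
  = 0.53×0.46 + 0.47×0.53
  = 0.2438 + 0.2491 = 0.4929

0.4929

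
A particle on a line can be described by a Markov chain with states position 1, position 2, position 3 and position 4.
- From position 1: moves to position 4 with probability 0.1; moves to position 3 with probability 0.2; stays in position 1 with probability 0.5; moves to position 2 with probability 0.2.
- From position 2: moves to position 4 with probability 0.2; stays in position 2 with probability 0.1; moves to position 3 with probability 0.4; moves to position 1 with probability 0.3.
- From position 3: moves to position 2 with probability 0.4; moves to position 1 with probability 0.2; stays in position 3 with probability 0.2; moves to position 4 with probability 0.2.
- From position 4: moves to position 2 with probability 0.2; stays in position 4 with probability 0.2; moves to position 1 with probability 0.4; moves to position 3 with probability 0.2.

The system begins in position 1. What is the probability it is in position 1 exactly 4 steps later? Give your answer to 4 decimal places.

Propagate the distribution vector 4 steps from position 1.
After 0 steps: (1.0000, 0.0000, 0.0000, 0.0000)
After 1 step: (0.5000, 0.2000, 0.2000, 0.1000)
After 2 steps: (0.3900, 0.2200, 0.2400, 0.1500)
After 3 steps: (0.3690, 0.2260, 0.2440, 0.1610)
After 4 steps: (0.3655, 0.2262, 0.2452, 0.1631)
P(in position 1 after 4 steps) = 0.3655

0.3655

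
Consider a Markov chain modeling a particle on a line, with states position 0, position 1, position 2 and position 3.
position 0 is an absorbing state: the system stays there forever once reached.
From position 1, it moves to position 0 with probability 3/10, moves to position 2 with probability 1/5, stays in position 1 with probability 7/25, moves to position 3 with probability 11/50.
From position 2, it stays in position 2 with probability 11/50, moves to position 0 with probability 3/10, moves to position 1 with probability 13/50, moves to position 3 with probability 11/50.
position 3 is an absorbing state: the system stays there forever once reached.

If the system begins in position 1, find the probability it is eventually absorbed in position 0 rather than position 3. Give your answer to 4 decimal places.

0.5769

Let h(s) be the probability of absorption at position 0 starting from transient state s. Then h(position 0) = 1 and h(position 3) = 0. By first-step analysis:
h(position 1) = 0.3·1 + 0.28·h(position 1) + 0.2·h(position 2) + 0.22·0
h(position 2) = 0.3·1 + 0.26·h(position 1) + 0.22·h(position 2) + 0.22·0
Solving: h(position 1) = 0.5769, h(position 2) = 0.5769.
Starting from position 1, the probability is 0.5769.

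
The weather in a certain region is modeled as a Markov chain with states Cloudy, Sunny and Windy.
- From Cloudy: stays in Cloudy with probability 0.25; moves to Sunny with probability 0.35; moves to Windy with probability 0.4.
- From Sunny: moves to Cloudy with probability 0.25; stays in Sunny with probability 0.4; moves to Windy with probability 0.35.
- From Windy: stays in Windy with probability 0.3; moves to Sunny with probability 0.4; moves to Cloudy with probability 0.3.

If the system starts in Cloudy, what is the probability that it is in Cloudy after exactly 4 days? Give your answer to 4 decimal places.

0.2673

Propagate the distribution vector 4 days from Cloudy.
After 0 days: (1.0000, 0.0000, 0.0000)
After 1 day: (0.2500, 0.3500, 0.4000)
After 2 days: (0.2700, 0.3875, 0.3425)
After 3 days: (0.2671, 0.3865, 0.3464)
After 4 days: (0.2673, 0.3866, 0.3460)
P(in Cloudy after 4 days) = 0.2673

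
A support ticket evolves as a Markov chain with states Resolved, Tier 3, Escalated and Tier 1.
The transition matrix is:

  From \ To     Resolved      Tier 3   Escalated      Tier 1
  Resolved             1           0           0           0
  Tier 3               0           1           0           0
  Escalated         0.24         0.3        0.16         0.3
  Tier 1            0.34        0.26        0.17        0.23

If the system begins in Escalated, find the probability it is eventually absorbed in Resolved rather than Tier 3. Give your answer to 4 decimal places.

Let h(s) be the probability of absorption at Resolved starting from transient state s. Then h(Resolved) = 1 and h(Tier 3) = 0. By first-step analysis:
h(Escalated) = 0.24·1 + 0.3·0 + 0.16·h(Escalated) + 0.3·h(Tier 1)
h(Tier 1) = 0.34·1 + 0.26·0 + 0.17·h(Escalated) + 0.23·h(Tier 1)
Solving: h(Escalated) = 0.4814, h(Tier 1) = 0.5478.
Starting from Escalated, the probability is 0.4814.

0.4814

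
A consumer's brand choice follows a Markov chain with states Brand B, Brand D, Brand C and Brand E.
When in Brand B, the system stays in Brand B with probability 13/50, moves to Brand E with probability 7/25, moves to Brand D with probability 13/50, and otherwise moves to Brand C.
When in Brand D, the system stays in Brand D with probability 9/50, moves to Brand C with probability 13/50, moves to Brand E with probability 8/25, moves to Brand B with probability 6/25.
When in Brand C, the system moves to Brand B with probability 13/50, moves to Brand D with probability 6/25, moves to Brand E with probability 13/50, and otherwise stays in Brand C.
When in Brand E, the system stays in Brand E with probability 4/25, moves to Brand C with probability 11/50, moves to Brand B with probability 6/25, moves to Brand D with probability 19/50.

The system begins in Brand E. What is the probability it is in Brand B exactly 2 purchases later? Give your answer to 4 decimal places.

0.2492

Propagate the distribution vector 2 purchases from Brand E.
After 0 purchases: (0.0000, 0.0000, 0.0000, 1.0000)
After 1 purchase: (0.2400, 0.3800, 0.2200, 0.1600)
After 2 purchases: (0.2492, 0.2444, 0.2348, 0.2716)
P(in Brand B after 2 purchases) = 0.2492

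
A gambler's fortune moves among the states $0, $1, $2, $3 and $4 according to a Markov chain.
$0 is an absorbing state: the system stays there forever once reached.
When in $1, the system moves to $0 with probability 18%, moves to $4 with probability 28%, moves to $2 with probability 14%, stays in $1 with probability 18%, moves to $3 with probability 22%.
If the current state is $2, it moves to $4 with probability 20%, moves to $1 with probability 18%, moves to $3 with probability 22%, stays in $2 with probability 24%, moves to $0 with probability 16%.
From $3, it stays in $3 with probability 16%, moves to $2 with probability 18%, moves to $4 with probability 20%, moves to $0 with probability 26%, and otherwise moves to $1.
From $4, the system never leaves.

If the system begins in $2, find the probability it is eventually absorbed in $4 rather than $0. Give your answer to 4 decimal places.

0.5379

Let h(s) be the probability of absorption at $4 starting from transient state s. Then h($4) = 1 and h($0) = 0. By first-step analysis:
h($1) = 0.18·0 + 0.18·h($1) + 0.14·h($2) + 0.22·h($3) + 0.28·1
h($2) = 0.16·0 + 0.18·h($1) + 0.24·h($2) + 0.22·h($3) + 0.2·1
h($3) = 0.26·0 + 0.2·h($1) + 0.18·h($2) + 0.16·h($3) + 0.2·1
Solving: h($1) = 0.5642, h($2) = 0.5379, h($3) = 0.4877.
Starting from $2, the probability is 0.5379.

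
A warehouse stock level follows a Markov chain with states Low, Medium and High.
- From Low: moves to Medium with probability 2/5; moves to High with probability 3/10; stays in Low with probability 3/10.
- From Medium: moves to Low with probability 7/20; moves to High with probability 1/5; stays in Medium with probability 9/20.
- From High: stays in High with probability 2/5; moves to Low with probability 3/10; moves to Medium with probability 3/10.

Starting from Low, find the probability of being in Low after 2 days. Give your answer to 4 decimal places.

0.3200

Sum over the intermediate state after 1 day:
P = P(Low→Low)·P(Low→Low) + P(Low→Medium)·P(Medium→Low) + P(Low→High)·P(High→Low)
  = 0.3×0.3 + 0.4×0.35 + 0.3×0.3
  = 0.0900 + 0.1400 + 0.0900 = 0.3200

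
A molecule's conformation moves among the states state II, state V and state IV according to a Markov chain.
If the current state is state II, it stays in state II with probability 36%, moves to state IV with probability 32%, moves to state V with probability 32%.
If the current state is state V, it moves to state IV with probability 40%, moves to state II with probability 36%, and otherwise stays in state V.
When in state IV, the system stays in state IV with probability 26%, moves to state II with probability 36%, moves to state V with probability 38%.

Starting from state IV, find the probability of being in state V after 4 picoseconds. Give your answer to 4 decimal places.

Propagate the distribution vector 4 picoseconds from state IV.
After 0 picoseconds: (0.0000, 0.0000, 1.0000)
After 1 picosecond: (0.3600, 0.3800, 0.2600)
After 2 picoseconds: (0.3600, 0.3052, 0.3348)
After 3 picoseconds: (0.3600, 0.3157, 0.3243)
After 4 picoseconds: (0.3600, 0.3142, 0.3258)
P(in state V after 4 picoseconds) = 0.3142

0.3142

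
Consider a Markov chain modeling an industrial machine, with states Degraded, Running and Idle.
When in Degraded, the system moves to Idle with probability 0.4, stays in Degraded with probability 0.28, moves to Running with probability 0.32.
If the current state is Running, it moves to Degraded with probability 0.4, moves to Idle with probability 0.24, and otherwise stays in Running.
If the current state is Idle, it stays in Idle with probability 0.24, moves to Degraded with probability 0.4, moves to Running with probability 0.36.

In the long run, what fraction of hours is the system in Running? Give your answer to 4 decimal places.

0.3457

Let the stationary distribution be π with π = πP and π_1 + π_2 + π_3 = 1.
π_1 = 0.28·π_1 + 0.4·π_2 + 0.4·π_3
π_2 = 0.32·π_1 + 0.36·π_2 + 0.36·π_3
Solving with the normalization constraint gives π = (0.3571, 0.3457, 0.2971).
So the stationary probability of Running is 0.3457.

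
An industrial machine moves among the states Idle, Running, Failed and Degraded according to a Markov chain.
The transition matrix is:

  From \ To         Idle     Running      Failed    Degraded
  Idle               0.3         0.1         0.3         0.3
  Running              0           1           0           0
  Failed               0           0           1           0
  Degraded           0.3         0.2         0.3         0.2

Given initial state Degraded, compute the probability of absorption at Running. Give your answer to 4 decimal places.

Let h(s) be the probability of absorption at Running starting from transient state s. Then h(Running) = 1 and h(Failed) = 0. By first-step analysis:
h(Idle) = 0.3·h(Idle) + 0.1·1 + 0.3·0 + 0.3·h(Degraded)
h(Degraded) = 0.3·h(Idle) + 0.2·1 + 0.3·0 + 0.2·h(Degraded)
Solving: h(Idle) = 0.2979, h(Degraded) = 0.3617.
Starting from Degraded, the probability is 0.3617.

0.3617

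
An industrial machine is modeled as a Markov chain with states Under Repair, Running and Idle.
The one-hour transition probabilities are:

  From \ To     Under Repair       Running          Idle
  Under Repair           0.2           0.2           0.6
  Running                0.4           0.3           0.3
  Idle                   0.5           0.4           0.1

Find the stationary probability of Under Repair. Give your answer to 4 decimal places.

0.3617

Let the stationary distribution be π with π = πP and π_1 + π_2 + π_3 = 1.
π_1 = 0.2·π_1 + 0.4·π_2 + 0.5·π_3
π_2 = 0.2·π_1 + 0.3·π_2 + 0.4·π_3
Solving with the normalization constraint gives π = (0.3617, 0.2979, 0.3404).
So the stationary probability of Under Repair is 0.3617.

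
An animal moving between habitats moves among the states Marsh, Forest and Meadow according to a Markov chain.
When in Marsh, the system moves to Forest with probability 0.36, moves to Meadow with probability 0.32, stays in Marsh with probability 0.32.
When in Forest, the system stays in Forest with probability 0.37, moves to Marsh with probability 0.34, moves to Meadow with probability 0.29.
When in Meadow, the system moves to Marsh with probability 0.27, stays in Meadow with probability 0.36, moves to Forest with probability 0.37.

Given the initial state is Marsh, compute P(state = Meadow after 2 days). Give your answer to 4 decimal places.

0.3220

Sum over the intermediate state after 1 day:
P = P(Marsh→Marsh)·P(Marsh→Meadow) + P(Marsh→Forest)·P(Forest→Meadow) + P(Marsh→Meadow)·P(Meadow→Meadow)
  = 0.32×0.32 + 0.36×0.29 + 0.32×0.36
  = 0.1024 + 0.1044 + 0.1152 = 0.3220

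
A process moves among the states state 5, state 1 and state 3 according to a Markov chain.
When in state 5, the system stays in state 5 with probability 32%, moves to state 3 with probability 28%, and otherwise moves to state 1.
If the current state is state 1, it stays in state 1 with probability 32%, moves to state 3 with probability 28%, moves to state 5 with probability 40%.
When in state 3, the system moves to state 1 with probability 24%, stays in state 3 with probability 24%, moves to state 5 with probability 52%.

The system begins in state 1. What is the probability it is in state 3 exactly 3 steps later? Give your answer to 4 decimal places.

Propagate the distribution vector 3 steps from state 1.
After 0 steps: (0.0000, 1.0000, 0.0000)
After 1 step: (0.4000, 0.3200, 0.2800)
After 2 steps: (0.4016, 0.3296, 0.2688)
After 3 steps: (0.4001, 0.3306, 0.2692)
P(in state 3 after 3 steps) = 0.2692

0.2692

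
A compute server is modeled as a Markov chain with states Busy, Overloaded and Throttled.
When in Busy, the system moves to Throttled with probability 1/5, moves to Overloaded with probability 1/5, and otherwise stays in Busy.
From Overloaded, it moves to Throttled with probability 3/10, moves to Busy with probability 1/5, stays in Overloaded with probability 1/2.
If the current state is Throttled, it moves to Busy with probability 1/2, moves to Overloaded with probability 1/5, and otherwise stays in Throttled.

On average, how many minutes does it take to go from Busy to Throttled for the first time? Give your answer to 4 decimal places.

4.3750

Let t(s) be the expected number of minutes to first reach Throttled from state s, with t(Throttled) = 0. Conditioning on the first minute:
t(Busy) = 1 + 0.6·t(Busy) + 0.2·t(Overloaded)
t(Overloaded) = 1 + 0.2·t(Busy) + 0.5·t(Overloaded)
Solving: t(Busy) = 4.3750, t(Overloaded) = 3.7500.
Expected minutes from Busy to Throttled: 4.3750.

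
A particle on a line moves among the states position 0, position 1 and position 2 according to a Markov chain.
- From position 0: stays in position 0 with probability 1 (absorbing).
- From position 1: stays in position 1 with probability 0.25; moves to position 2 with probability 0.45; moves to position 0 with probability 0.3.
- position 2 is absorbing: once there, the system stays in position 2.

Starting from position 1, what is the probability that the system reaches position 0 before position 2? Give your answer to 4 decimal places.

0.4000

Let h(s) be the probability of absorption at position 0 starting from transient state s. Then h(position 0) = 1 and h(position 2) = 0. By first-step analysis:
h(position 1) = 0.3·1 + 0.25·h(position 1) + 0.45·0
Solving: h(position 1) = 0.4000.
Starting from position 1, the probability is 0.4000.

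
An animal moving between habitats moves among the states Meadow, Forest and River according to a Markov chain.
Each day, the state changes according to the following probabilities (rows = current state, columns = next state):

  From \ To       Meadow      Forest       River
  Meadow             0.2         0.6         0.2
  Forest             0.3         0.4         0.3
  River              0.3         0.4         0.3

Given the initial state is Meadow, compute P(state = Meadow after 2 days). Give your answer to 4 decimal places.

Sum over the intermediate state after 1 day:
P = P(Meadow→Meadow)·P(Meadow→Meadow) + P(Meadow→Forest)·P(Forest→Meadow) + P(Meadow→River)·P(River→Meadow)
  = 0.2×0.2 + 0.6×0.3 + 0.2×0.3
  = 0.0400 + 0.1800 + 0.0600 = 0.2800

0.2800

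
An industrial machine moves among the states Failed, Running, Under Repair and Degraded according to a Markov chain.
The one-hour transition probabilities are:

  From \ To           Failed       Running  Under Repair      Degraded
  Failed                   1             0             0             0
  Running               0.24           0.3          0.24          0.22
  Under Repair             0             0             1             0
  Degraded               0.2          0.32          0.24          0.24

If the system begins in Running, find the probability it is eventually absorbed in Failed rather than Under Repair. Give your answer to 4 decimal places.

Let h(s) be the probability of absorption at Failed starting from transient state s. Then h(Failed) = 1 and h(Under Repair) = 0. By first-step analysis:
h(Running) = 0.24·1 + 0.3·h(Running) + 0.24·0 + 0.22·h(Degraded)
h(Degraded) = 0.2·1 + 0.32·h(Running) + 0.24·0 + 0.24·h(Degraded)
Solving: h(Running) = 0.4905, h(Degraded) = 0.4697.
Starting from Running, the probability is 0.4905.

0.4905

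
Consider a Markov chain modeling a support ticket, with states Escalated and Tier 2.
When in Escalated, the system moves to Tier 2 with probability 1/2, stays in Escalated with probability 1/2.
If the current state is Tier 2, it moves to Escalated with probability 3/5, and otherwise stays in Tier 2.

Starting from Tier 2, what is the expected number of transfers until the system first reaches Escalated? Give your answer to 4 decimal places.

Let t(s) be the expected number of transfers to first reach Escalated from state s, with t(Escalated) = 0. Conditioning on the first transfer:
t(Tier 2) = 1 + 0.4·t(Tier 2)
Solving: t(Tier 2) = 1.6667.
Expected transfers from Tier 2 to Escalated: 1.6667.

1.6667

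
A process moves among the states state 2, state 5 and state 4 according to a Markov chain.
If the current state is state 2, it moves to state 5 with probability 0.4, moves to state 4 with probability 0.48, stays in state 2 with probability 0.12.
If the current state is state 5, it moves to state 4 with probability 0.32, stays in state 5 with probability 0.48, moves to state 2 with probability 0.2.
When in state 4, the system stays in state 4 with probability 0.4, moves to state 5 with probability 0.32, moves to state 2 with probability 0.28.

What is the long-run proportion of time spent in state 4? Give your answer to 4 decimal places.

Let the stationary distribution be π with π = πP and π_1 + π_2 + π_3 = 1.
π_1 = 0.12·π_1 + 0.2·π_2 + 0.28·π_3
π_2 = 0.4·π_1 + 0.48·π_2 + 0.32·π_3
Solving with the normalization constraint gives π = (0.2137, 0.4013, 0.3850).
So the stationary probability of state 4 is 0.3850.

0.3850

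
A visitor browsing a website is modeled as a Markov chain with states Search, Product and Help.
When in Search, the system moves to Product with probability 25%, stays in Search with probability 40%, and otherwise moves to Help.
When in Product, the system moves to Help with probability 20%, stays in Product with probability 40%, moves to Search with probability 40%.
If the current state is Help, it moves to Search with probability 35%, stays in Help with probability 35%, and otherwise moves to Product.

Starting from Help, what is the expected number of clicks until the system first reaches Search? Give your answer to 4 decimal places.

2.7273

Let t(s) be the expected number of clicks to first reach Search from state s, with t(Search) = 0. Conditioning on the first click:
t(Product) = 1 + 0.4·t(Product) + 0.2·t(Help)
t(Help) = 1 + 0.3·t(Product) + 0.35·t(Help)
Solving: t(Product) = 2.5758, t(Help) = 2.7273.
Expected clicks from Help to Search: 2.7273.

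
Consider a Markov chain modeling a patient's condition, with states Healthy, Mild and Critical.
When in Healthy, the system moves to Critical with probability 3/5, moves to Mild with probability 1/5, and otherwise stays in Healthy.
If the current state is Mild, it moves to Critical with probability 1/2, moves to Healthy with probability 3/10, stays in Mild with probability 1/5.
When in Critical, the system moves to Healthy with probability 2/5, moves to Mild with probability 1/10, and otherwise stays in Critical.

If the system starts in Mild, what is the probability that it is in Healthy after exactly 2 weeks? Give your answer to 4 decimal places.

0.3200

Sum over the intermediate state after 1 week:
P = P(Mild→Healthy)·P(Healthy→Healthy) + P(Mild→Mild)·P(Mild→Healthy) + P(Mild→Critical)·P(Critical→Healthy)
  = 0.3×0.2 + 0.2×0.3 + 0.5×0.4
  = 0.0600 + 0.0600 + 0.2000 = 0.3200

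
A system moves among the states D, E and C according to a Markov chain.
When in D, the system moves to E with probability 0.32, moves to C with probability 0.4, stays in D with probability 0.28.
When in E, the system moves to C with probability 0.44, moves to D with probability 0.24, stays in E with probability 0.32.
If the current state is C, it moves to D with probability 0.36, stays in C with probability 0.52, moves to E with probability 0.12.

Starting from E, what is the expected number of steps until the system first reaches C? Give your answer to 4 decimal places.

2.3256

Let t(s) be the expected number of steps to first reach C from state s, with t(C) = 0. Conditioning on the first step:
t(D) = 1 + 0.28·t(D) + 0.32·t(E)
t(E) = 1 + 0.24·t(D) + 0.32·t(E)
Solving: t(D) = 2.4225, t(E) = 2.3256.
Expected steps from E to C: 2.3256.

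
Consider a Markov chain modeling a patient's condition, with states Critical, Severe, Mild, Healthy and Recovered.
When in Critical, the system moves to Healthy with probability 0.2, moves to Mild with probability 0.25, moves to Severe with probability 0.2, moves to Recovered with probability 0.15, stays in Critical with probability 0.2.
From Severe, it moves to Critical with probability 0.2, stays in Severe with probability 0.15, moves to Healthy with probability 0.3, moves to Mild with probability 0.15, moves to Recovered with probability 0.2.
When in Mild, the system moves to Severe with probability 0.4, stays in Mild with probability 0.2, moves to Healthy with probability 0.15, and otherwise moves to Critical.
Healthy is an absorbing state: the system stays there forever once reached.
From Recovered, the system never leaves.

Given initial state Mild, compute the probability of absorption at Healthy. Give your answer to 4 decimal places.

0.6925

Let h(s) be the probability of absorption at Healthy starting from transient state s. Then h(Healthy) = 1 and h(Recovered) = 0. By first-step analysis:
h(Critical) = 0.2·h(Critical) + 0.2·h(Severe) + 0.25·h(Mild) + 0.2·1 + 0.15·0
h(Severe) = 0.2·h(Critical) + 0.15·h(Severe) + 0.15·h(Mild) + 0.3·1 + 0.2·0
h(Mild) = 0.25·h(Critical) + 0.4·h(Severe) + 0.2·h(Mild) + 0.15·1
Solving: h(Critical) = 0.6218, h(Severe) = 0.6215, h(Mild) = 0.6925.
Starting from Mild, the probability is 0.6925.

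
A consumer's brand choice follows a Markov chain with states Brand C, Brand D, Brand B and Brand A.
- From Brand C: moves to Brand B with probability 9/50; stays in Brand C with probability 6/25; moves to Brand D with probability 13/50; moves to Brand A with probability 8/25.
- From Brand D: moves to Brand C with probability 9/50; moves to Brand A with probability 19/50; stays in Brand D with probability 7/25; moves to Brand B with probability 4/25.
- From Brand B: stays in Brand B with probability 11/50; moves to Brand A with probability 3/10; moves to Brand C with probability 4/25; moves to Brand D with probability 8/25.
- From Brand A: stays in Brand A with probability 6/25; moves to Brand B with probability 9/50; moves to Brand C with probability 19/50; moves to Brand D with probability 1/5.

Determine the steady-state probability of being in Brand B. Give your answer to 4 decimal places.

0.1821

Let the stationary distribution be π with π = πP and π_1 + π_2 + π_3 + π_4 = 1.
π_1 = 0.24·π_1 + 0.18·π_2 + 0.16·π_3 + 0.38·π_4
π_2 = 0.26·π_1 + 0.28·π_2 + 0.32·π_3 + 0.2·π_4
π_3 = 0.18·π_1 + 0.16·π_2 + 0.22·π_3 + 0.18·π_4
Solving with the normalization constraint gives π = (0.2530, 0.2576, 0.1821, 0.3072).
So the stationary probability of Brand B is 0.1821.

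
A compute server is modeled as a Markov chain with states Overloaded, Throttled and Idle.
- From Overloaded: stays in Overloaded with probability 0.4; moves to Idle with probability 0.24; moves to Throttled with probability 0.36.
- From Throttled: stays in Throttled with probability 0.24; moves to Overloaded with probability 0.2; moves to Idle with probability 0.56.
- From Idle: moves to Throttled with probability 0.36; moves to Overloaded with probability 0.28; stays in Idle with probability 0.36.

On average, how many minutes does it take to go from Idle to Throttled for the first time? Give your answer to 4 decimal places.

2.7778

Let t(s) be the expected number of minutes to first reach Throttled from state s, with t(Throttled) = 0. Conditioning on the first minute:
t(Overloaded) = 1 + 0.4·t(Overloaded) + 0.24·t(Idle)
t(Idle) = 1 + 0.28·t(Overloaded) + 0.36·t(Idle)
Solving: t(Overloaded) = 2.7778, t(Idle) = 2.7778.
Expected minutes from Idle to Throttled: 2.7778.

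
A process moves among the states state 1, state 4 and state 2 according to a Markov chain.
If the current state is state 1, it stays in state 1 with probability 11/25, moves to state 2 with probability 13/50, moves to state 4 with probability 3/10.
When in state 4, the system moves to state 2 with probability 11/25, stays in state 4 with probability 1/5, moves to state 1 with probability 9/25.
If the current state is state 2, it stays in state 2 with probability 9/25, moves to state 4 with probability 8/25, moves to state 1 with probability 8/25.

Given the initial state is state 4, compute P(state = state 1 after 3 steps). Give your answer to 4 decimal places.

Propagate the distribution vector 3 steps from state 4.
After 0 steps: (0.0000, 1.0000, 0.0000)
After 1 step: (0.3600, 0.2000, 0.4400)
After 2 steps: (0.3712, 0.2888, 0.3400)
After 3 steps: (0.3761, 0.2779, 0.3460)
P(in state 1 after 3 steps) = 0.3761

0.3761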